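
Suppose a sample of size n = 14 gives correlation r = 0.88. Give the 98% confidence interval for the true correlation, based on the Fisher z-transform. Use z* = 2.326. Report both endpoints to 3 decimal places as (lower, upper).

(0.588, 0.969)

Fisher z: z_r = atanh(r) = ½·ln((1+0.88)/(1−0.88)) = 1.375768
SE(z) = 1/√(n−3) = 1/√11 = 0.301511
98% ⇒ z* = 2.326; margin = 2.326·0.301511 = 0.701315
CI on z-scale: (0.674453, 2.077083)
Back-transform: tanh(0.674453) = 0.587901, tanh(2.077083) = 0.969088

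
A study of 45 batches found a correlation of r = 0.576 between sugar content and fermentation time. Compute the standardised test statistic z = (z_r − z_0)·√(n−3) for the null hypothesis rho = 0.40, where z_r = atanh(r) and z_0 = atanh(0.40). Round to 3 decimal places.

Fisher z: atanh(0.576) = 0.656456, atanh(0.40) = 0.423649
z = (z_r − z_0)·√(n−3) = (0.656456 − 0.423649)·√42 = 0.232807 · 6.480741 = 1.509

1.509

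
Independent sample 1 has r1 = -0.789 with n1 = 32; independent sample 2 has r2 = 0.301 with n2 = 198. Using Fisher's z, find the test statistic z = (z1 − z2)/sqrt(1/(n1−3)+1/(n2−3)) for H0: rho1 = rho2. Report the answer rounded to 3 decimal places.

-6.931

z1 = atanh(-0.789) = -1.068777,  z2 = atanh(0.301) = 0.310619
SE = √(1/(n1−3) + 1/(n2−3)) = √(1/29 + 1/195) = √(0.0344828 + 0.0051282) = √0.0396110 = 0.199025
z = (z1 − z2)/SE = (-1.068777 − 0.310619) / 0.199025 = -1.379396 / 0.199025 = -6.931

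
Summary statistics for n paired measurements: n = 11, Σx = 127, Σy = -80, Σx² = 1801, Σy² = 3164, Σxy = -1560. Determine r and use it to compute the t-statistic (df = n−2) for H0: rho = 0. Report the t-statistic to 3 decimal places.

S_xy = nΣxy − ΣxΣy = 11·(-1560) − 127·(-80) = -17160 − (-10160) = -7000
S_xx = nΣx² − (Σx)² = 11·1801 − 127² = 19811 − 16129 = 3682
S_yy = nΣy² − (Σy)² = 11·3164 − (-80)² = 34804 − 6400 = 28404
r = S_xy / √(S_xx·S_yy) = -7000 / √(3682·28404) = -7000 / √104583528 = -7000 / 10226.6088 = -0.6845
t = r·√(n−2)/√(1−r²) = -0.6845·√9 / √(1−0.468540) = -2.053500 / 0.729013 = -2.817

-2.817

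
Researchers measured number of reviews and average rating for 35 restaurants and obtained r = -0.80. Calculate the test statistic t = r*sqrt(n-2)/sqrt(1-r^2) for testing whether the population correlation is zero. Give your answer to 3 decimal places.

-7.659

t = r·√(n−2) / √(1−r²) with r = -0.80, n = 35
  = -0.80·√33 / √(1 − 0.6400)
  = -0.80·5.744563 / 0.600000
  = -4.595650 / 0.600000 = -7.659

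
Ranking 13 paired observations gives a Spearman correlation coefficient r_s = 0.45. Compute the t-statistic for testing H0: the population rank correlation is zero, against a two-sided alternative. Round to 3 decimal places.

1.671

1 − r_s² = 1 − 0.2025 = 0.7975;  √(1−r_s²) = 0.893029
√(n−2) = √11 = 3.316625
t = r_s·√(n−2)/√(1−r_s²) = 0.45 · 3.316625 / 0.893029 = 1.671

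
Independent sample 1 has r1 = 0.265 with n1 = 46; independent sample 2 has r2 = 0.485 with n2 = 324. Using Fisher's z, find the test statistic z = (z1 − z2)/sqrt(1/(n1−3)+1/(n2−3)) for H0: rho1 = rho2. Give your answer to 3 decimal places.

z1 = atanh(0.265) = 0.271478,  z2 = atanh(0.485) = 0.529502
SE = √(1/(n1−3) + 1/(n2−3)) = √(1/43 + 1/321) = √(0.0232558 + 0.0031153) = √0.0263711 = 0.162392
z = (z1 − z2)/SE = (0.271478 − 0.529502) / 0.162392 = -0.258024 / 0.162392 = -1.589

-1.589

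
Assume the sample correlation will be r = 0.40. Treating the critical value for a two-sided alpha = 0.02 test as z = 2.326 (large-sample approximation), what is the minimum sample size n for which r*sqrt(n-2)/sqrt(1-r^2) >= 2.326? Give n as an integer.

31

r√(n−2)/√(1−r²) ≥ 2.326  ⇔  n−2 ≥ (2.326)²·(1−r²)/r²
(1−r²)/r² = (1−0.1600)/0.1600 = 5.2500
n ≥ 2 + 5.410276·5.2500 = 2 + 28.4039 = 30.4039
⌈30.4039⌉ = 31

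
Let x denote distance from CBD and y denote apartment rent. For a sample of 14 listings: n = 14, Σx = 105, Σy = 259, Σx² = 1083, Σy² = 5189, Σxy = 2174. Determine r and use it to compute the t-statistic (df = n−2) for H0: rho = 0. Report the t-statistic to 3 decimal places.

S_xy = nΣxy − ΣxΣy = 14·2174 − 105·259 = 30436 − 27195 = 3241
S_xx = nΣx² − (Σx)² = 14·1083 − 105² = 15162 − 11025 = 4137
S_yy = nΣy² − (Σy)² = 14·5189 − 259² = 72646 − 67081 = 5565
r = S_xy / √(S_xx·S_yy) = 3241 / √(4137·5565) = 3241 / √23022405 = 3241 / 4798.1668 = 0.6755
t = r·√(n−2)/√(1−r²) = 0.6755·√12 / √(1−0.456300) = 2.340001 / 0.737360 = 3.173

3.173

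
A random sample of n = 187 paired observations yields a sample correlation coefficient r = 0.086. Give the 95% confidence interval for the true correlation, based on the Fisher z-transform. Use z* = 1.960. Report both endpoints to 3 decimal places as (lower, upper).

(-0.058, 0.227)

z_r = atanh(0.086) = 0.086213;  SE = 1/√(n−3) = 1/√184 = 0.073721
z-limits: 0.086213 ± 1.960·0.073721 = 0.086213 ± 0.144493 = [-0.058280, 0.230706]
ρ-limits: (tanh -0.058280, tanh 0.230706) = (-0.058, 0.227)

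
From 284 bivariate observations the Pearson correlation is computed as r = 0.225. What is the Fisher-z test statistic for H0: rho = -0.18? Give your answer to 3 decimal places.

6.888

z_r = atanh(0.225) = 0.228917,  z_0 = atanh(-0.18) = -0.181983
SE = 1/√(n−3) = 1/√281 = 0.059655
z = (z_r − z_0)/SE = (0.228917 − (-0.181983)) / 0.059655 = 0.410900 / 0.059655 = 6.888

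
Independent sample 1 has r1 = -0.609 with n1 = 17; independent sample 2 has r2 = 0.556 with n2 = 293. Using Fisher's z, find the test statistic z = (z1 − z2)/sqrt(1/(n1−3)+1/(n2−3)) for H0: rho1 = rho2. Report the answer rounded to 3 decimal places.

Fisher z-transforms: z1 = atanh(-0.609) = -0.707330, z2 = atanh(0.556) = 0.627025; difference d = -1.334355
Var(d) = 1/14 + 1/290 = 0.0714286 + 0.0034483 = 0.0748769
z = d/√Var(d) = -1.334355 / √0.0748769 = -1.334355 / 0.273636 = -4.876

-4.876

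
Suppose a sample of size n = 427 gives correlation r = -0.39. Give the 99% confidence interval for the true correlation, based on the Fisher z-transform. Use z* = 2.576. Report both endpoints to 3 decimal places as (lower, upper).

z_r = atanh(-0.39) = -0.411800;  SE = 1/√(n−3) = 1/√424 = 0.048564
z-limits: -0.411800 ± 2.576·0.048564 = -0.411800 ± 0.125101 = [-0.536901, -0.286699]
ρ-limits: (tanh -0.536901, tanh -0.286699) = (-0.491, -0.279)

(-0.491, -0.279)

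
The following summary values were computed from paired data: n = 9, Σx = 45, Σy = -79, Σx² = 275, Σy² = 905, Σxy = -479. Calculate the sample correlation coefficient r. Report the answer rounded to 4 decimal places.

S_xy = nΣxy − ΣxΣy = 9·(-479) − 45·(-79) = -4311 − (-3555) = -756
S_xx = nΣx² − (Σx)² = 9·275 − 45² = 2475 − 2025 = 450
S_yy = nΣy² − (Σy)² = 9·905 − (-79)² = 8145 − 6241 = 1904
r = S_xy / √(S_xx·S_yy) = -756 / √(450·1904) = -756 / √856800 = -756 / 925.6349 = -0.8167

-0.8167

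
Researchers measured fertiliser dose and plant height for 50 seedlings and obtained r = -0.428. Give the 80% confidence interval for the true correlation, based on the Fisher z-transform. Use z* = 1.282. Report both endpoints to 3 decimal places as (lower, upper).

(-0.568, -0.264)

z_r = atanh(-0.428) = -0.457446;  SE = 1/√(n−3) = 1/√47 = 0.145865
z-limits: -0.457446 ± 1.282·0.145865 = -0.457446 ± 0.186999 = [-0.644445, -0.270447]
ρ-limits: (tanh -0.644445, tanh -0.270447) = (-0.568, -0.264)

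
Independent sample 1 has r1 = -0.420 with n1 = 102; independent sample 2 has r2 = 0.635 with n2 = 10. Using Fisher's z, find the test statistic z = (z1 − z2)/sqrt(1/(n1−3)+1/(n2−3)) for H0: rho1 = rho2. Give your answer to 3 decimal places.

-3.062

Fisher z-transforms: z1 = atanh(-0.420) = -0.447692, z2 = atanh(0.635) = 0.749750; difference d = -1.197442
Var(d) = 1/99 + 1/7 = 0.0101010 + 0.1428571 = 0.1529581
z = d/√Var(d) = -1.197442 / √0.1529581 = -1.197442 / 0.391099 = -3.062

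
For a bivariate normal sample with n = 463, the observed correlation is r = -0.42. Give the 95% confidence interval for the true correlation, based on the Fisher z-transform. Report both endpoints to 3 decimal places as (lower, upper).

(-0.492, -0.342)

z_r = atanh(-0.42) = -0.447692;  SE = 1/√(n−3) = 1/√460 = 0.046625
z-limits: -0.447692 ± 1.960·0.046625 = -0.447692 ± 0.091385 = [-0.539077, -0.356307]
ρ-limits: (tanh -0.539077, tanh -0.356307) = (-0.492, -0.342)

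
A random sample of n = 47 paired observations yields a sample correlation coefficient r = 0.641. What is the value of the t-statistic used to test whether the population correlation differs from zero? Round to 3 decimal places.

5.602

t = r·√(n−2) / √(1−r²) with r = 0.641, n = 47
  = 0.641·√45 / √(1 − 0.410881)
  = 0.641·6.708204 / 0.767541
  = 4.299959 / 0.767541 = 5.602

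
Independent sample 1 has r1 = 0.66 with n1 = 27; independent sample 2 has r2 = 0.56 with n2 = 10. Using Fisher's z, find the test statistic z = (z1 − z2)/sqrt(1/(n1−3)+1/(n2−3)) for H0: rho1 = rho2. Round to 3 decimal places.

Fisher z-transforms: z1 = atanh(0.66) = 0.792814, z2 = atanh(0.56) = 0.632833; difference d = 0.159981
Var(d) = 1/24 + 1/7 = 0.0416667 + 0.1428571 = 0.1845238
z = d/√Var(d) = 0.159981 / √0.1845238 = 0.159981 / 0.429562 = 0.372

0.372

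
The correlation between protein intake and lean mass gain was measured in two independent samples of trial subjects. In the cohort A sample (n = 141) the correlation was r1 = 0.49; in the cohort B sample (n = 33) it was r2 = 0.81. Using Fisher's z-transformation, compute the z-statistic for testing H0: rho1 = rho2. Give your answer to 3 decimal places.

-2.934

z1 = atanh(0.49) = 0.536060,  z2 = atanh(0.81) = 1.127029
SE = √(1/(n1−3) + 1/(n2−3)) = √(1/138 + 1/30) = √(0.0072464 + 0.0333333) = √0.0405797 = 0.201444
z = (z1 − z2)/SE = (0.536060 − 1.127029) / 0.201444 = -0.590969 / 0.201444 = -2.934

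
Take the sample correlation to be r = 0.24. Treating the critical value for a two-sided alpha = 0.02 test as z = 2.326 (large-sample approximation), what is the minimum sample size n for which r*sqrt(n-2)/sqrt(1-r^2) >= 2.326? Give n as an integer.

91

r√(n−2)/√(1−r²) ≥ 2.326  ⇔  n−2 ≥ (2.326)²·(1−r²)/r²
(1−r²)/r² = (1−0.0576)/0.0576 = 16.3611
n ≥ 2 + 5.410276·16.3611 = 2 + 88.5181 = 90.5181
⌈90.5181⌉ = 91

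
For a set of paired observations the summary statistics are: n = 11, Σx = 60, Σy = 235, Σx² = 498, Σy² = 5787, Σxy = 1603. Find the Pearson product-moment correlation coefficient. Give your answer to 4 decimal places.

0.8878

S_xy = nΣxy − ΣxΣy = 11·1603 − 60·235 = 17633 − 14100 = 3533
S_xx = nΣx² − (Σx)² = 11·498 − 60² = 5478 − 3600 = 1878
S_yy = nΣy² − (Σy)² = 11·5787 − 235² = 63657 − 55225 = 8432
r = S_xy / √(S_xx·S_yy) = 3533 / √(1878·8432) = 3533 / √15835296 = 3533 / 3979.3587 = 0.8878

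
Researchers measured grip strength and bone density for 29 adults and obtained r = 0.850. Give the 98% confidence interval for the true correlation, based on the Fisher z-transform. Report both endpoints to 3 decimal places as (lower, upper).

(0.664, 0.937)

Fisher z: z_r = atanh(r) = ½·ln((1+0.850)/(1−0.850)) = 1.256153
SE(z) = 1/√(n−3) = 1/√26 = 0.196116
98% ⇒ z* = 2.326; margin = 2.326·0.196116 = 0.456166
CI on z-scale: (0.799987, 1.712319)
Back-transform: tanh(0.799987) = 0.664030, tanh(1.712319) = 0.936931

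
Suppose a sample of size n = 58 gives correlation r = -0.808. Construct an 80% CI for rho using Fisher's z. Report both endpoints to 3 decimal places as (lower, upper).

(-0.860, -0.739)

Fisher z: z_r = atanh(r) = ½·ln((1+(-0.808))/(1−(-0.808))) = -1.121241
SE(z) = 1/√(n−3) = 1/√55 = 0.134840
80% ⇒ z* = 1.282; margin = 1.282·0.134840 = 0.172865
CI on z-scale: (-1.294106, -0.948376)
Back-transform: tanh(-1.294106) = -0.860198, tanh(-0.948376) = -0.739047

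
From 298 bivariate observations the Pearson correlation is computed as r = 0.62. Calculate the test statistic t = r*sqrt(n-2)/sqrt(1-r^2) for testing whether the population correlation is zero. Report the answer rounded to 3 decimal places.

t = r·√(n−2) / √(1−r²) with r = 0.62, n = 298
  = 0.62·√296 / √(1 − 0.3844)
  = 0.62·17.204651 / 0.784602
  = 10.666884 / 0.784602 = 13.595

13.595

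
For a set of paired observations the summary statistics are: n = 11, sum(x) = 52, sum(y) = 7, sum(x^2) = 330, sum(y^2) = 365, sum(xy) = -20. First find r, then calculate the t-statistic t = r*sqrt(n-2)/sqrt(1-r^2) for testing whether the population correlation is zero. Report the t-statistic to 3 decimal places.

-0.960

Numerator: nΣxy − (Σx)(Σy) = 11·(-20) − (52)(7) = -584
Denominator: √[(nΣx²−(Σx)²)(nΣy²−(Σy)²)]
  nΣx²−(Σx)² = 11·330 − 2704 = 926;  nΣy²−(Σy)² = 11·365 − 49 = 3966
  √(926·3966) = √3672516 = 1916.3810
r = -584 / 1916.3810 = -0.3047
t = r·√(n−2)/√(1−r²) = -0.3047·√9 / √(1−0.092842) = -0.914100 / 0.952448 = -0.960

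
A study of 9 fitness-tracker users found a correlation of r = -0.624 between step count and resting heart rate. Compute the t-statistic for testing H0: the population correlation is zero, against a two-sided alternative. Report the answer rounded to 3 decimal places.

1 − r² = 1 − 0.389376 = 0.610624;  √(1−r²) = 0.781424
√(n−2) = √7 = 2.645751
t = r·√(n−2)/√(1−r²) = -0.624 · 2.645751 / 0.781424 = -2.113

-2.113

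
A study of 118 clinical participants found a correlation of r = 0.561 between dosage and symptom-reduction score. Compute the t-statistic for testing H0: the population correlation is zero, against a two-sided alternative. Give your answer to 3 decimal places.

t = r·√(n−2) / √(1−r²) with r = 0.561, n = 118
  = 0.561·√116 / √(1 − 0.314721)
  = 0.561·10.770330 / 0.827816
  = 6.042155 / 0.827816 = 7.299

7.299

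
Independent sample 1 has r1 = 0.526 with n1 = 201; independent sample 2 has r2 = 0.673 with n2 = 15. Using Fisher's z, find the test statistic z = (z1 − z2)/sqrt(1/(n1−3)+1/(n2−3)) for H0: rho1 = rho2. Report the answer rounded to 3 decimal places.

-0.779

Fisher z-transforms: z1 = atanh(0.526) = 0.584599, z2 = atanh(0.673) = 0.816207; difference d = -0.231608
Var(d) = 1/198 + 1/12 = 0.0050505 + 0.0833333 = 0.0883838
z = d/√Var(d) = -0.231608 / √0.0883838 = -0.231608 / 0.297294 = -0.779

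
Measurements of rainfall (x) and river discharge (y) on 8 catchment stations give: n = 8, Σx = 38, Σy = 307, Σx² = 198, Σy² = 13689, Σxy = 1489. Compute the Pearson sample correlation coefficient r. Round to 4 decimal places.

S_xy = nΣxy − ΣxΣy = 8·1489 − 38·307 = 11912 − 11666 = 246
S_xx = nΣx² − (Σx)² = 8·198 − 38² = 1584 − 1444 = 140
S_yy = nΣy² − (Σy)² = 8·13689 − 307² = 109512 − 94249 = 15263
r = S_xy / √(S_xx·S_yy) = 246 / √(140·15263) = 246 / √2136820 = 246 / 1461.7866 = 0.1683

0.1683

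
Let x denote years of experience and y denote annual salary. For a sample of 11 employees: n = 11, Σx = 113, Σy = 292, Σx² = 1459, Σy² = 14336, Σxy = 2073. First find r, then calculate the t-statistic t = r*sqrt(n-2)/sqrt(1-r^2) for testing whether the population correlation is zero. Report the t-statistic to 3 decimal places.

-2.645

Numerator: nΣxy − (Σx)(Σy) = 11·2073 − (113)(292) = -10193
Denominator: √[(nΣx²−(Σx)²)(nΣy²−(Σy)²)]
  nΣx²−(Σx)² = 11·1459 − 12769 = 3280;  nΣy²−(Σy)² = 11·14336 − 85264 = 72432
  √(3280·72432) = √237576960 = 15413.5317
r = -10193 / 15413.5317 = -0.6613
t = r·√(n−2)/√(1−r²) = -0.6613·√9 / √(1−0.437318) = -1.983900 / 0.750121 = -2.645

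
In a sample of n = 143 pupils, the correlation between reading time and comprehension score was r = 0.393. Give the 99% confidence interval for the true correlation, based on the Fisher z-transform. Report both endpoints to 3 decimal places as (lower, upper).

(0.195, 0.560)

z_r = atanh(0.393) = 0.415343;  SE = 1/√(n−3) = 1/√140 = 0.084515
z-limits: 0.415343 ± 2.576·0.084515 = 0.415343 ± 0.217711 = [0.197632, 0.633054]
ρ-limits: (tanh 0.197632, tanh 0.633054) = (0.195, 0.560)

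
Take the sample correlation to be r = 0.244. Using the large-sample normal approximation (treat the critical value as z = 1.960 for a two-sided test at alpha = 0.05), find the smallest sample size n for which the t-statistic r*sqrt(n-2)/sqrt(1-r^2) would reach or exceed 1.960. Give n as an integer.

Need r·√(n−2)/√(1−r²) ≥ 1.960
√(n−2) ≥ 1.960·√(1−0.059536) / 0.244 = 1.960·0.969775 / 0.244 = 7.7900
n−2 ≥ 60.6841  ⇒  n ≥ 62.6841
Smallest integer n = 63

63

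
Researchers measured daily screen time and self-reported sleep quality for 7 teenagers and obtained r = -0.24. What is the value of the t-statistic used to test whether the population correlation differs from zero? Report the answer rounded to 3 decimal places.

1 − r² = 1 − 0.0576 = 0.9424;  √(1−r²) = 0.970773
√(n−2) = √5 = 2.236068
t = r·√(n−2)/√(1−r²) = -0.24 · 2.236068 / 0.970773 = -0.553

-0.553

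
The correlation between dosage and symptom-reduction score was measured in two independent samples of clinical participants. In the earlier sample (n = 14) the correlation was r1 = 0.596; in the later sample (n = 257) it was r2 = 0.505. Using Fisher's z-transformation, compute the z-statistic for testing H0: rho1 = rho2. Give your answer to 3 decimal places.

Fisher z-transforms: z1 = atanh(0.596) = 0.686920, z2 = atanh(0.505) = 0.555995; difference d = 0.130925
Var(d) = 1/11 + 1/254 = 0.0909091 + 0.0039370 = 0.0948461
z = d/√Var(d) = 0.130925 / √0.0948461 = 0.130925 / 0.307971 = 0.425

0.425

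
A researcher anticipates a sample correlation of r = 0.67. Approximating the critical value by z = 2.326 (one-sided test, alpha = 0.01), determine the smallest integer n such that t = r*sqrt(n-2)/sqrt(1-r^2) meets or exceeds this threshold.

9

r√(n−2)/√(1−r²) ≥ 2.326  ⇔  n−2 ≥ (2.326)²·(1−r²)/r²
(1−r²)/r² = (1−0.4489)/0.4489 = 1.2277
n ≥ 2 + 5.410276·1.2277 = 2 + 6.6422 = 8.6422
⌈8.6422⌉ = 9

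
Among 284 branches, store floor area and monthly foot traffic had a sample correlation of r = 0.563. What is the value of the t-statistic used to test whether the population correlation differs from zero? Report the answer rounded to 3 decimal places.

t = r·√(n−2) / √(1−r²) with r = 0.563, n = 284
  = 0.563·√282 / √(1 − 0.316969)
  = 0.563·16.792856 / 0.826457
  = 9.454378 / 0.826457 = 11.440

11.440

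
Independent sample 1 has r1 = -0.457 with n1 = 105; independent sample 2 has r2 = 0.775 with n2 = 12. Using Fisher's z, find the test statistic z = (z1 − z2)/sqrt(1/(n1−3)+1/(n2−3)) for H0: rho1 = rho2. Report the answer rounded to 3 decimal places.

-4.389

z1 = atanh(-0.457) = -0.493513,  z2 = atanh(0.775) = 1.032728
SE = √(1/(n1−3) + 1/(n2−3)) = √(1/102 + 1/9) = √(0.0098039 + 0.1111111) = √0.1209150 = 0.347728
z = (z1 − z2)/SE = (-0.493513 − 1.032728) / 0.347728 = -1.526241 / 0.347728 = -4.389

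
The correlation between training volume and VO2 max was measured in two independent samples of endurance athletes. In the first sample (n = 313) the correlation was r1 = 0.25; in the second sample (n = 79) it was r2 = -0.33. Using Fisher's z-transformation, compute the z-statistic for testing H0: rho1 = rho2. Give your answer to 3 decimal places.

z1 = atanh(0.25) = 0.255413,  z2 = atanh(-0.33) = -0.342828
SE = √(1/(n1−3) + 1/(n2−3)) = √(1/310 + 1/76) = √(0.0032258 + 0.0131579) = √0.0163837 = 0.127999
z = (z1 − z2)/SE = (0.255413 − (-0.342828)) / 0.127999 = 0.598241 / 0.127999 = 4.674

4.674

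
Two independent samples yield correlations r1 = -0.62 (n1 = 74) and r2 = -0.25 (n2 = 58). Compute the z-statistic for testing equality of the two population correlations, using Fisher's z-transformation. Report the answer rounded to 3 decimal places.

-2.614

z1 = atanh(-0.62) = -0.725005,  z2 = atanh(-0.25) = -0.255413
SE = √(1/(n1−3) + 1/(n2−3)) = √(1/71 + 1/55) = √(0.0140845 + 0.0181818) = √0.0322663 = 0.179628
z = (z1 − z2)/SE = (-0.725005 − (-0.255413)) / 0.179628 = -0.469592 / 0.179628 = -2.614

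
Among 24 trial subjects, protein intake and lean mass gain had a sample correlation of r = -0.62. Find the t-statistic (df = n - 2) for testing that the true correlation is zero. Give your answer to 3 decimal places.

-3.706

t = r·√(n−2) / √(1−r²) with r = -0.62, n = 24
  = -0.62·√22 / √(1 − 0.3844)
  = -0.62·4.690416 / 0.784602
  = -2.908058 / 0.784602 = -3.706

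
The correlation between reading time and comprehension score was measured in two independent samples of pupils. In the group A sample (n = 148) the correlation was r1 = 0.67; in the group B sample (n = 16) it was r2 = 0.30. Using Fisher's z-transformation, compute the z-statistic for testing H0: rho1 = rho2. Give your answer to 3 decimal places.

1.731

Fisher z-transforms: z1 = atanh(0.67) = 0.810743, z2 = atanh(0.30) = 0.309520; difference d = 0.501223
Var(d) = 1/145 + 1/13 = 0.0068966 + 0.0769231 = 0.0838197
z = d/√Var(d) = 0.501223 / √0.0838197 = 0.501223 / 0.289516 = 1.731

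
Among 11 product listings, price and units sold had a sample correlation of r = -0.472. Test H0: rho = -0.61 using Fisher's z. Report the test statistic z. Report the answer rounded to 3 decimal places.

Fisher z: atanh(-0.472) = -0.512641, atanh(-0.61) = -0.708921
z = (z_r − z_0)·√(n−3) = (-0.512641 − (-0.708921))·√8 = 0.196280 · 2.828427 = 0.555

0.555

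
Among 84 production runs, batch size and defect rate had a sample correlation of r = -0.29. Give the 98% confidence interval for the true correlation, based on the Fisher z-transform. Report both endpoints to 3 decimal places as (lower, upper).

z_r = atanh(-0.29) = -0.298566;  SE = 1/√(n−3) = 1/√81 = 0.111111
z-limits: -0.298566 ± 2.326·0.111111 = -0.298566 ± 0.258444 = [-0.557010, -0.040122]
ρ-limits: (tanh -0.557010, tanh -0.040122) = (-0.506, -0.040)

(-0.506, -0.040)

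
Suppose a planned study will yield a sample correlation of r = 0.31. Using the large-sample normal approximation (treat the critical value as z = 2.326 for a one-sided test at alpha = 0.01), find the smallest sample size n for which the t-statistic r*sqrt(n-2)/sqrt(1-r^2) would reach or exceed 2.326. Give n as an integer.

53

Need r·√(n−2)/√(1−r²) ≥ 2.326
√(n−2) ≥ 2.326·√(1−0.0961) / 0.31 = 2.326·0.950737 / 0.31 = 7.1336
n−2 ≥ 50.8882  ⇒  n ≥ 52.8882
Smallest integer n = 53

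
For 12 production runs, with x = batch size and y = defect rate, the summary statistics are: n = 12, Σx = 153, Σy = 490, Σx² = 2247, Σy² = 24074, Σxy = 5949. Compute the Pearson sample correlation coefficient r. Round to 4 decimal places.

-0.2720

S_xy = nΣxy − ΣxΣy = 12·5949 − 153·490 = 71388 − 74970 = -3582
S_xx = nΣx² − (Σx)² = 12·2247 − 153² = 26964 − 23409 = 3555
S_yy = nΣy² − (Σy)² = 12·24074 − 490² = 288888 − 240100 = 48788
r = S_xy / √(S_xx·S_yy) = -3582 / √(3555·48788) = -3582 / √173441340 = -3582 / 13169.7130 = -0.2720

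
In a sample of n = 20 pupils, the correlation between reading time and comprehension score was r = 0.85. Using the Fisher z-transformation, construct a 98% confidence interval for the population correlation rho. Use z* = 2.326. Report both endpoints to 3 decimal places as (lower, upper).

Fisher z: z_r = atanh(r) = ½·ln((1+0.85)/(1−0.85)) = 1.256153
SE(z) = 1/√(n−3) = 1/√17 = 0.242536
98% ⇒ z* = 2.326; margin = 2.326·0.242536 = 0.564139
CI on z-scale: (0.692014, 1.820292)
Back-transform: tanh(0.692014) = 0.599274, tanh(1.820292) = 0.948868

(0.599, 0.949)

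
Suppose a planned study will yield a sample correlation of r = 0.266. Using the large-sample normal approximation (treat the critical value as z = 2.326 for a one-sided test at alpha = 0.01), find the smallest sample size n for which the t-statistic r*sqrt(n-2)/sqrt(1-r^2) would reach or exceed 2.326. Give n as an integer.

74

Need r·√(n−2)/√(1−r²) ≥ 2.326
√(n−2) ≥ 2.326·√(1−0.070756) / 0.266 = 2.326·0.963973 / 0.266 = 8.4293
n−2 ≥ 71.0531  ⇒  n ≥ 73.0531
Smallest integer n = 74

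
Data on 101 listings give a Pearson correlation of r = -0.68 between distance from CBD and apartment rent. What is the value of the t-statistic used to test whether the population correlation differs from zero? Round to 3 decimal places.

t = r·√(n−2) / √(1−r²) with r = -0.68, n = 101
  = -0.68·√99 / √(1 − 0.4624)
  = -0.68·9.949874 / 0.733212
  = -6.765914 / 0.733212 = -9.228

-9.228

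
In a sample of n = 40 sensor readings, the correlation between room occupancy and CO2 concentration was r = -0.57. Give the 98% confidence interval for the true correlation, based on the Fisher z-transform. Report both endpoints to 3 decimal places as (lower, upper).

(-0.774, -0.259)

Fisher z: z_r = atanh(r) = ½·ln((1+(-0.57))/(1−(-0.57))) = -0.647523
SE(z) = 1/√(n−3) = 1/√37 = 0.164399
98% ⇒ z* = 2.326; margin = 2.326·0.164399 = 0.382392
CI on z-scale: (-1.029915, -0.265131)
Back-transform: tanh(-1.029915) = -0.773874, tanh(-0.265131) = -0.259088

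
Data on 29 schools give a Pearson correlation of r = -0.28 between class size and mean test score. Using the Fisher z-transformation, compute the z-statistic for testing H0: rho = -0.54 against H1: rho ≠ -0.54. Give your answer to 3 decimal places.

1.614

z_r = atanh(-0.28) = -0.287682,  z_0 = atanh(-0.54) = -0.604156
SE = 1/√(n−3) = 1/√26 = 0.196116
z = (z_r − z_0)/SE = (-0.287682 − (-0.604156)) / 0.196116 = 0.316474 / 0.196116 = 1.614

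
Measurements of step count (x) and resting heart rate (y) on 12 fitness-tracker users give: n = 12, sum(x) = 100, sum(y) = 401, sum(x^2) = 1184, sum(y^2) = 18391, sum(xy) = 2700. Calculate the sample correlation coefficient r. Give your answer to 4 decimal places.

S_xy = nΣxy − ΣxΣy = 12·2700 − 100·401 = 32400 − 40100 = -7700
S_xx = nΣx² − (Σx)² = 12·1184 − 100² = 14208 − 10000 = 4208
S_yy = nΣy² − (Σy)² = 12·18391 − 401² = 220692 − 160801 = 59891
r = S_xy / √(S_xx·S_yy) = -7700 / √(4208·59891) = -7700 / √252021328 = -7700 / 15875.1796 = -0.4850

-0.4850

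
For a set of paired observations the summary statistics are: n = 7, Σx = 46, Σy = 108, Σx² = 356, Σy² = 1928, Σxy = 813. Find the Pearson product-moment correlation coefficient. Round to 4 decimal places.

0.8711

Numerator: nΣxy − (Σx)(Σy) = 7·813 − (46)(108) = 723
Denominator: √[(nΣx²−(Σx)²)(nΣy²−(Σy)²)]
  nΣx²−(Σx)² = 7·356 − 2116 = 376;  nΣy²−(Σy)² = 7·1928 − 11664 = 1832
  √(376·1832) = √688832 = 829.9590
r = 723 / 829.9590 = 0.8711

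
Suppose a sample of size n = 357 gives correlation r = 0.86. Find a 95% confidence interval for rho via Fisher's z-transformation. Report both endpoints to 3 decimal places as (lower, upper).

Fisher z: z_r = atanh(r) = ½·ln((1+0.86)/(1−0.86)) = 1.293345
SE(z) = 1/√(n−3) = 1/√354 = 0.053149
95% ⇒ z* = 1.960; margin = 1.960·0.053149 = 0.104172
CI on z-scale: (1.189173, 1.397517)
Back-transform: tanh(1.189173) = 0.830322, tanh(1.397517) = 0.884814

(0.830, 0.885)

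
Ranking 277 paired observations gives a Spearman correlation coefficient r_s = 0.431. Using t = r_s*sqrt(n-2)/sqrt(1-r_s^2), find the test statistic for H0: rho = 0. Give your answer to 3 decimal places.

1 − r_s² = 1 − 0.185761 = 0.814239;  √(1−r_s²) = 0.902352
√(n−2) = √275 = 16.583124
t = r_s·√(n−2)/√(1−r_s²) = 0.431 · 16.583124 / 0.902352 = 7.921

7.921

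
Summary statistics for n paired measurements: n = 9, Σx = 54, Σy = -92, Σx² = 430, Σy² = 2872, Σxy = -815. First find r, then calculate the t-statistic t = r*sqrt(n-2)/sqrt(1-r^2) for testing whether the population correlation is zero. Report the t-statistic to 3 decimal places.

-1.890

S_xy = nΣxy − ΣxΣy = 9·(-815) − 54·(-92) = -7335 − (-4968) = -2367
S_xx = nΣx² − (Σx)² = 9·430 − 54² = 3870 − 2916 = 954
S_yy = nΣy² − (Σy)² = 9·2872 − (-92)² = 25848 − 8464 = 17384
r = S_xy / √(S_xx·S_yy) = -2367 / √(954·17384) = -2367 / √16584336 = -2367 / 4072.3870 = -0.5812
t = r·√(n−2)/√(1−r²) = -0.5812·√7 / √(1−0.337793) = -1.537711 / 0.813761 = -1.890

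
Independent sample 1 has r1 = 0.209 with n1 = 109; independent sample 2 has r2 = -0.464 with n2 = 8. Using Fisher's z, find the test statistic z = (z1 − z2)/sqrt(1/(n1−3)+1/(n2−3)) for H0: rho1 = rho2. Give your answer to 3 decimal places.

1.561

z1 = atanh(0.209) = 0.212125,  z2 = atanh(-0.464) = -0.502397
SE = √(1/(n1−3) + 1/(n2−3)) = √(1/106 + 1/5) = √(0.0094340 + 0.2000000) = √0.2094340 = 0.457640
z = (z1 − z2)/SE = (0.212125 − (-0.502397)) / 0.457640 = 0.714522 / 0.457640 = 1.561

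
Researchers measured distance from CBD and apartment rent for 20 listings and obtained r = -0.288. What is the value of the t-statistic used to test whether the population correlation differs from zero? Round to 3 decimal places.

-1.276

t = r·√(n−2) / √(1−r²) with r = -0.288, n = 20
  = -0.288·√18 / √(1 − 0.082944)
  = -0.288·4.242641 / 0.957630
  = -1.221881 / 0.957630 = -1.276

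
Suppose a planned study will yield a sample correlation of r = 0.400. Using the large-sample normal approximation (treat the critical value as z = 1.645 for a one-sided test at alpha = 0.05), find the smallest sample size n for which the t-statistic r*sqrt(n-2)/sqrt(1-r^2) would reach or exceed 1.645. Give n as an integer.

Need r·√(n−2)/√(1−r²) ≥ 1.645
√(n−2) ≥ 1.645·√(1−0.160000) / 0.400 = 1.645·0.916515 / 0.400 = 3.7692
n−2 ≥ 14.2069  ⇒  n ≥ 16.2069
Smallest integer n = 17

17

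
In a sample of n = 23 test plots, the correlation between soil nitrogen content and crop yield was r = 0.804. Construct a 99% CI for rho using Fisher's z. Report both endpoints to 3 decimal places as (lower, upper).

(0.488, 0.934)

z_r = atanh(0.804) = 1.109824;  SE = 1/√(n−3) = 1/√20 = 0.223607
z-limits: 1.109824 ± 2.576·0.223607 = 1.109824 ± 0.576012 = [0.533812, 1.685836]
ρ-limits: (tanh 0.533812, tanh 1.685836) = (0.488, 0.934)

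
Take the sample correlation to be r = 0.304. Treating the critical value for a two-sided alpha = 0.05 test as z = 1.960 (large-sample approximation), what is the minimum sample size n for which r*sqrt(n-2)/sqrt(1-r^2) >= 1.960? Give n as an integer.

40

Need r·√(n−2)/√(1−r²) ≥ 1.960
√(n−2) ≥ 1.960·√(1−0.092416) / 0.304 = 1.960·0.952672 / 0.304 = 6.1422
n−2 ≥ 37.7266  ⇒  n ≥ 39.7266
Smallest integer n = 40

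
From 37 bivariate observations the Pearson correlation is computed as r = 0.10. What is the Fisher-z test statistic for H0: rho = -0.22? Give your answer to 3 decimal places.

Fisher z: atanh(0.10) = 0.100335, atanh(-0.22) = -0.223656
z = (z_r − z_0)·√(n−3) = (0.100335 − (-0.223656))·√34 = 0.323991 · 5.830952 = 1.889

1.889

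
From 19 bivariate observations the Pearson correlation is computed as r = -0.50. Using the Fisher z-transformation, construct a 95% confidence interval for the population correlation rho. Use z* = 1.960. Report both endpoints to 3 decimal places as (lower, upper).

z_r = atanh(-0.50) = -0.549306;  SE = 1/√(n−3) = 1/√16 = 0.250000
z-limits: -0.549306 ± 1.960·0.250000 = -0.549306 ± 0.490000 = [-1.039306, -0.059306]
ρ-limits: (tanh -1.039306, tanh -0.059306) = (-0.778, -0.059)

(-0.778, -0.059)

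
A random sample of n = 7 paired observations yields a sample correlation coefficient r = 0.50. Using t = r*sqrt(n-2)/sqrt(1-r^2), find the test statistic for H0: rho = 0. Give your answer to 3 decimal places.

1.291

1 − r² = 1 − 0.2500 = 0.7500;  √(1−r²) = 0.866025
√(n−2) = √5 = 2.236068
t = r·√(n−2)/√(1−r²) = 0.50 · 2.236068 / 0.866025 = 1.291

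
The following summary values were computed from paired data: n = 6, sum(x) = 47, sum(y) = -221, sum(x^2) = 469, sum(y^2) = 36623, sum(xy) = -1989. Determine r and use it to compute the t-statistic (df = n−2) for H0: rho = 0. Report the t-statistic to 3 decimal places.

-0.308

Numerator: nΣxy − (Σx)(Σy) = 6·(-1989) − (47)(-221) = -1547
Denominator: √[(nΣx²−(Σx)²)(nΣy²−(Σy)²)]
  nΣx²−(Σx)² = 6·469 − 2209 = 605;  nΣy²−(Σy)² = 6·36623 − 48841 = 170897
  √(605·170897) = √103392685 = 10168.2194
r = -1547 / 10168.2194 = -0.1521
t = r·√(n−2)/√(1−r²) = -0.1521·√4 / √(1−0.023134) = -0.304200 / 0.988365 = -0.308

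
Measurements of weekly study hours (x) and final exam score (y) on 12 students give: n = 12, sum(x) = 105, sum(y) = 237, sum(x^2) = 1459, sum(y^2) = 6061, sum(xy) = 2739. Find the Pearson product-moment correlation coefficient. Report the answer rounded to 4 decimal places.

Numerator: nΣxy − (Σx)(Σy) = 12·2739 − (105)(237) = 7983
Denominator: √[(nΣx²−(Σx)²)(nΣy²−(Σy)²)]
  nΣx²−(Σx)² = 12·1459 − 11025 = 6483;  nΣy²−(Σy)² = 12·6061 − 56169 = 16563
  √(6483·16563) = √107377929 = 10362.3322
r = 7983 / 10362.3322 = 0.7704

0.7704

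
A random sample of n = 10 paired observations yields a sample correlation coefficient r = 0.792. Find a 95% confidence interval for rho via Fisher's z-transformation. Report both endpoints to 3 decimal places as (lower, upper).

(0.324, 0.949)

z_r = atanh(0.792) = 1.076775;  SE = 1/√(n−3) = 1/√7 = 0.377964
z-limits: 1.076775 ± 1.960·0.377964 = 1.076775 ± 0.740809 = [0.335966, 1.817584]
ρ-limits: (tanh 0.335966, tanh 1.817584) = (0.324, 0.949)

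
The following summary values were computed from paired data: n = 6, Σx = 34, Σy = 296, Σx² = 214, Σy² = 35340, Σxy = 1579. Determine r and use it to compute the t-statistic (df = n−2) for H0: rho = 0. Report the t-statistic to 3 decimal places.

-0.299

S_xy = nΣxy − ΣxΣy = 6·1579 − 34·296 = 9474 − 10064 = -590
S_xx = nΣx² − (Σx)² = 6·214 − 34² = 1284 − 1156 = 128
S_yy = nΣy² − (Σy)² = 6·35340 − 296² = 212040 − 87616 = 124424
r = S_xy / √(S_xx·S_yy) = -590 / √(128·124424) = -590 / √15926272 = -590 / 3990.7734 = -0.1478
t = r·√(n−2)/√(1−r²) = -0.1478·√4 / √(1−0.021845) = -0.295600 / 0.989017 = -0.299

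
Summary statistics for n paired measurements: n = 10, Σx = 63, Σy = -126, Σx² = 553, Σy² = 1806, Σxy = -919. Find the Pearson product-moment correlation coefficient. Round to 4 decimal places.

Numerator: nΣxy − (Σx)(Σy) = 10·(-919) − (63)(-126) = -1252
Denominator: √[(nΣx²−(Σx)²)(nΣy²−(Σy)²)]
  nΣx²−(Σx)² = 10·553 − 3969 = 1561;  nΣy²−(Σy)² = 10·1806 − 15876 = 2184
  √(1561·2184) = √3409224 = 1846.4084
r = -1252 / 1846.4084 = -0.6781

-0.6781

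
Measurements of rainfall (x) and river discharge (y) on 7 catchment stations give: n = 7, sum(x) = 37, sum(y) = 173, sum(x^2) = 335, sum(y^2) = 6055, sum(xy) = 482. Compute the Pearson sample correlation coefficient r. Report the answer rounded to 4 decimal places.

-0.8682

S_xy = nΣxy − ΣxΣy = 7·482 − 37·173 = 3374 − 6401 = -3027
S_xx = nΣx² − (Σx)² = 7·335 − 37² = 2345 − 1369 = 976
S_yy = nΣy² − (Σy)² = 7·6055 − 173² = 42385 − 29929 = 12456
r = S_xy / √(S_xx·S_yy) = -3027 / √(976·12456) = -3027 / √12157056 = -3027 / 3486.6970 = -0.8682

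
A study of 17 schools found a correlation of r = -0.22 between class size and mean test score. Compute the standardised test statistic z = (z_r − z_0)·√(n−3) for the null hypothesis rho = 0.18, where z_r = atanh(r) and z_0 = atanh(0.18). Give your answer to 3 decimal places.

Fisher z: atanh(-0.22) = -0.223656, atanh(0.18) = 0.181983
z = (z_r − z_0)·√(n−3) = (-0.223656 − 0.181983)·√14 = -0.405639 · 3.741657 = -1.518

-1.518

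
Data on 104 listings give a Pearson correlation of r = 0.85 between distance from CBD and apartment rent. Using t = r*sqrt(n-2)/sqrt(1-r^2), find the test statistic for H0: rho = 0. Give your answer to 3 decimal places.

16.296

1 − r² = 1 − 0.7225 = 0.2775;  √(1−r²) = 0.526783
√(n−2) = √102 = 10.099505
t = r·√(n−2)/√(1−r²) = 0.85 · 10.099505 / 0.526783 = 16.296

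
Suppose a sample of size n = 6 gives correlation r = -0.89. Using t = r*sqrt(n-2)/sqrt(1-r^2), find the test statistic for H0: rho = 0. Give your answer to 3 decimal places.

-3.904

t = r·√(n−2) / √(1−r²) with r = -0.89, n = 6
  = -0.89·√4 / √(1 − 0.7921)
  = -0.89·2.000000 / 0.455961
  = -1.780000 / 0.455961 = -3.904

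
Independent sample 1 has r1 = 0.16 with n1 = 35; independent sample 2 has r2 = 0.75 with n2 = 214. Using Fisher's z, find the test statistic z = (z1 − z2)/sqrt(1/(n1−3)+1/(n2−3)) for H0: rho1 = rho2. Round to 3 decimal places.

z1 = atanh(0.16) = 0.161387,  z2 = atanh(0.75) = 0.972955
SE = √(1/(n1−3) + 1/(n2−3)) = √(1/32 + 1/211) = √(0.0312500 + 0.0047393) = √0.0359893 = 0.189708
z = (z1 − z2)/SE = (0.161387 − 0.972955) / 0.189708 = -0.811568 / 0.189708 = -4.278

-4.278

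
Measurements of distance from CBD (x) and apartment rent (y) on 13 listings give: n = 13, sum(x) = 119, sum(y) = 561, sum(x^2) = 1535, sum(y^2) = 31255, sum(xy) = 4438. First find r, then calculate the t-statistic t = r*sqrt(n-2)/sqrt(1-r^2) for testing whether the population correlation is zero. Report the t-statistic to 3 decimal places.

Numerator: nΣxy − (Σx)(Σy) = 13·4438 − (119)(561) = -9065
Denominator: √[(nΣx²−(Σx)²)(nΣy²−(Σy)²)]
  nΣx²−(Σx)² = 13·1535 − 14161 = 5794;  nΣy²−(Σy)² = 13·31255 − 314721 = 91594
  √(5794·91594) = √530695636 = 23036.8322
r = -9065 / 23036.8322 = -0.3935
t = r·√(n−2)/√(1−r²) = -0.3935·√11 / √(1−0.154842) = -1.305092 / 0.919325 = -1.420

-1.420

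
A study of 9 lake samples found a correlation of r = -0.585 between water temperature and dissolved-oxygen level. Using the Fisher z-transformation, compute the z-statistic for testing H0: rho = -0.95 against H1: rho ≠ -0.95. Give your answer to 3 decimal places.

2.846

Fisher z: atanh(-0.585) = -0.670031, atanh(-0.95) = -1.831781
z = (z_r − z_0)·√(n−3) = (-0.670031 − (-1.831781))·√6 = 1.161750 · 2.449490 = 2.846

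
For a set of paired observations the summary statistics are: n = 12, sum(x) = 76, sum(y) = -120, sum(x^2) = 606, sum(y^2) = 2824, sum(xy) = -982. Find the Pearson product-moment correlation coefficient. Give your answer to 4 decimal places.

Numerator: nΣxy − (Σx)(Σy) = 12·(-982) − (76)(-120) = -2664
Denominator: √[(nΣx²−(Σx)²)(nΣy²−(Σy)²)]
  nΣx²−(Σx)² = 12·606 − 5776 = 1496;  nΣy²−(Σy)² = 12·2824 − 14400 = 19488
  √(1496·19488) = √29154048 = 5399.4489
r = -2664 / 5399.4489 = -0.4934

-0.4934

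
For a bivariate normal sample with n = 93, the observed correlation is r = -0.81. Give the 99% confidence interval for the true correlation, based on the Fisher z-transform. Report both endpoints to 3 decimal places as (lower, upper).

Fisher z: z_r = atanh(r) = ½·ln((1+(-0.81))/(1−(-0.81))) = -1.127029
SE(z) = 1/√(n−3) = 1/√90 = 0.105409
99% ⇒ z* = 2.576; margin = 2.576·0.105409 = 0.271534
CI on z-scale: (-1.398563, -0.855495)
Back-transform: tanh(-1.398563) = -0.885041, tanh(-0.855495) = -0.693929

(-0.885, -0.694)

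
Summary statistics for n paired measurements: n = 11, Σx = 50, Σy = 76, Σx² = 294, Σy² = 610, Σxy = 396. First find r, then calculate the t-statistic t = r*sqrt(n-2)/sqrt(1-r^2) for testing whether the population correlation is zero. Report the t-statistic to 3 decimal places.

2.719

S_xy = nΣxy − ΣxΣy = 11·396 − 50·76 = 4356 − 3800 = 556
S_xx = nΣx² − (Σx)² = 11·294 − 50² = 3234 − 2500 = 734
S_yy = nΣy² − (Σy)² = 11·610 − 76² = 6710 − 5776 = 934
r = S_xy / √(S_xx·S_yy) = 556 / √(734·934) = 556 / √685556 = 556 / 827.9831 = 0.6715
t = r·√(n−2)/√(1−r²) = 0.6715·√9 / √(1−0.450912) = 2.014500 / 0.741005 = 2.719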